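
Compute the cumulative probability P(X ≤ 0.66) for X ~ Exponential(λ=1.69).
0.672216

We have X ~ Exponential(λ=1.69).

The CDF gives us P(X ≤ k).

Using the CDF:
P(X ≤ 0.66) = 0.672216

This means there's approximately a 67.2% chance that X is at most 0.66.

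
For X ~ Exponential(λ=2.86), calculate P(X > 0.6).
0.179784

We have X ~ Exponential(λ=2.86).

P(X > 0.6) = 1 - P(X ≤ 0.6)
                = 1 - F(0.6)
                = 1 - 0.820216
                = 0.179784

So there's approximately a 18.0% chance that X exceeds 0.6.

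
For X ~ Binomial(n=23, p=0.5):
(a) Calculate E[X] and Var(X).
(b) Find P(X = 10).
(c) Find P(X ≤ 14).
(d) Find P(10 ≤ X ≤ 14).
(a) E[X] = 11.5000, Var(X) = 5.7500
(b) P(X = 10) = 0.136383
(c) P(X ≤ 14) = 0.894980
(d) P(10 ≤ X ≤ 14) = 0.692544

We have X ~ Binomial(n=23, p=0.5).

(a) Moments:
E[X] = 11.5000
Var(X) = 5.7500
σ = √Var(X) = 2.3979

(b) Point probability using PMF:
P(X = 10) = 0.136383

(c) Cumulative probability using CDF:
P(X ≤ 14) = F(14) = 0.894980

(d) Range probability:
P(10 ≤ X ≤ 14) = P(X ≤ 14) - P(X ≤ 9)
                   = F(14) - F(9)
                   = 0.894980 - 0.202436
                   = 0.692544

This means approximately 69.3% of outcomes fall in the interval [10, 14].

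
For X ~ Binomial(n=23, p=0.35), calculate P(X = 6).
0.122470

We have X ~ Binomial(n=23, p=0.35).

For a Binomial distribution, the PMF gives us the probability of each outcome.

Using the PMF formula:
P(X = 6) = 0.122470

Rounded to 4 decimal places: 0.1225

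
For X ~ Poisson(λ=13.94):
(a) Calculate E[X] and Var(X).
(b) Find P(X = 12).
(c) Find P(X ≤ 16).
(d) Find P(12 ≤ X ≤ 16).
(a) E[X] = 13.9400, Var(X) = 13.9400
(b) P(X = 12) = 0.099255
(c) P(X ≤ 16) = 0.761089
(d) P(12 ≤ X ≤ 16) = 0.495955

We have X ~ Poisson(λ=13.94).

(a) Moments:
E[X] = 13.9400
Var(X) = 13.9400
σ = √Var(X) = 3.7336

(b) Point probability using PMF:
P(X = 12) = 0.099255

(c) Cumulative probability using CDF:
P(X ≤ 16) = F(16) = 0.761089

(d) Range probability:
P(12 ≤ X ≤ 16) = P(X ≤ 16) - P(X ≤ 11)
                   = F(16) - F(11)
                   = 0.761089 - 0.265134
                   = 0.495955

This means approximately 49.6% of outcomes fall in the interval [12, 16].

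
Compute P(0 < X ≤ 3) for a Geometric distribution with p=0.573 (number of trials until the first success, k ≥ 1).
0.922146

We have X ~ Geometric(p=0.573) (number of trials until the first success, k ≥ 1).

To find P(0 < X ≤ 3), we use:
P(0 < X ≤ 3) = P(X ≤ 3) - P(X ≤ 0)
                 = F(3) - F(0)
                 = 0.922146 - 0.000000
                 = 0.922146

So there's approximately a 92.2% chance that X falls in this range.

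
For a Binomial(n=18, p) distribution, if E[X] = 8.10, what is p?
p = 0.45

For a Binomial(n, p) distribution:
E[X] = n × p

Given n = 18 and E[X] = 8.10:
8.10 = 18 × p
p = 8.10 / 18 = 0.45

Verification: Binomial(18, 0.45) has E[X] = 8.10 ✓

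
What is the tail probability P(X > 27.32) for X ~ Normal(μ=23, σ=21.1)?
0.418888

We have X ~ Normal(μ=23, σ=21.1).

P(X > 27.32) = 1 - P(X ≤ 27.32)
                = 1 - F(27.32)
                = 1 - 0.581112
                = 0.418888

So there's approximately a 41.9% chance that X exceeds 27.32.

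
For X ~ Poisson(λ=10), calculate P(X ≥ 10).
0.542070

We have X ~ Poisson(λ=10).

For discrete distributions, P(X ≥ 10) = 1 - P(X ≤ 9).

P(X ≤ 9) = 0.457930
P(X ≥ 10) = 1 - 0.457930 = 0.542070

So there's approximately a 54.2% chance that X is at least 10.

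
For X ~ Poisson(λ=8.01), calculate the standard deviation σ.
2.8302

We have X ~ Poisson(λ=8.01).

For a Poisson distribution with λ=8.01:
σ = √Var(X) = 2.8302

The standard deviation is the square root of the variance.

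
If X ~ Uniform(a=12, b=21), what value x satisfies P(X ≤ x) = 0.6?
17.4000

We have X ~ Uniform(a=12, b=21).

We want to find x such that P(X ≤ x) = 0.6.

This is the 60th percentile, which means 60% of values fall below this point.

Using the inverse CDF (quantile function):
x = F⁻¹(0.6) = 17.4000

Verification: P(X ≤ 17.4000) = 0.6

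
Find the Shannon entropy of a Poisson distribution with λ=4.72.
2.1742 nats

We have X ~ Poisson(λ=4.72).

The Shannon entropy measures the uncertainty or information content of the distribution.

For a Poisson distribution with λ=4.72:
H(X) = 2.1742 nats

(In bits, this would be 3.1367 bits.)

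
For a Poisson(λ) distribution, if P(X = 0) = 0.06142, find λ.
λ = 2.7900

For a Poisson(λ) distribution, the PMF at 0 is:
P(X = 0) = λ^0 e^(-λ) / 0! = e^(-λ)

Given P(X = 0) = 0.06142:
e^(-λ) = 0.06142
-λ = ln(0.06142)
λ = -ln(0.06142) = 2.7900

Verification: e^(-2.7900) = 0.06142 ✓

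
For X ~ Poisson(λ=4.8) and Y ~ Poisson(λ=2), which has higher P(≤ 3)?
Y has higher probability (P(Y ≤ 3) = 0.8571 > P(X ≤ 3) = 0.2942)

Compute P(≤ 3) for each distribution:

X ~ Poisson(λ=4.8):
P(X ≤ 3) = 0.2942

Y ~ Poisson(λ=2):
P(Y ≤ 3) = 0.8571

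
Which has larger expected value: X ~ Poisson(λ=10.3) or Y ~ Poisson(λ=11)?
Y has larger mean (11.0000 > 10.3000)

Compute the expected value for each distribution:

X ~ Poisson(λ=10.3):
E[X] = 10.3000

Y ~ Poisson(λ=11):
E[Y] = 11.0000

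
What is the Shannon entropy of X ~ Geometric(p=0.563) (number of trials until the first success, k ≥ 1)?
1.2170 nats

We have X ~ Geometric(p=0.563) (number of trials until the first success, k ≥ 1).

The Shannon entropy measures the uncertainty or information content of the distribution.

For a Geometric distribution with p=0.563 (number of trials until the first success, k ≥ 1):
H(X) = 1.2170 nats

(In bits, this would be 1.7558 bits.)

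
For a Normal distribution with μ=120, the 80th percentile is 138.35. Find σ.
σ = 21.8032

For X ~ Normal(μ, σ), the p-th percentile satisfies x = μ + z_p × σ,
where z_p = Φ⁻¹(p) is the standard normal quantile.

Step 1: z_{0.8} = Φ⁻¹(0.8) = 0.8416

Step 2: Solve for σ:
138.35 = 120 + 0.8416 × σ
σ = (138.35 - 120) / 0.8416
σ = 18.35 / 0.8416
σ = 21.8032

Verification: μ + z × σ = 120 + 0.8416 × 21.8032 = 138.35 ✓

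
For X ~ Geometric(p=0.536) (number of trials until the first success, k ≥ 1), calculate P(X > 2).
0.215296

We have X ~ Geometric(p=0.536) (number of trials until the first success, k ≥ 1).

P(X > 2) = 1 - P(X ≤ 2)
                = 1 - F(2)
                = 1 - 0.784704
                = 0.215296

So there's approximately a 21.5% chance that X exceeds 2.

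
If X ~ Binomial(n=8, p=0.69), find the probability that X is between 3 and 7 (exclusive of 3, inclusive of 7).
0.882517

We have X ~ Binomial(n=8, p=0.69).

To find P(3 < X ≤ 7), we use:
P(3 < X ≤ 7) = P(X ≤ 7) - P(X ≤ 3)
                 = F(7) - F(3)
                 = 0.948620 - 0.066103
                 = 0.882517

So there's approximately a 88.3% chance that X falls in this range.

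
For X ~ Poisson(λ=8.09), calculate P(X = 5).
0.088536

We have X ~ Poisson(λ=8.09).

For a Poisson distribution, the PMF gives us the probability of each outcome.

Using the PMF formula:
P(X = 5) = 0.088536

Rounded to 4 decimal places: 0.0885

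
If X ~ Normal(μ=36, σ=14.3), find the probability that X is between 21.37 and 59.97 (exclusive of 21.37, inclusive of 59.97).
0.800017

We have X ~ Normal(μ=36, σ=14.3).

To find P(21.37 < X ≤ 59.97), we use:
P(21.37 < X ≤ 59.97) = P(X ≤ 59.97) - P(X ≤ 21.37)
                 = F(59.97) - F(21.37)
                 = 0.953153 - 0.153136
                 = 0.800017

So there's approximately a 80.0% chance that X falls in this range.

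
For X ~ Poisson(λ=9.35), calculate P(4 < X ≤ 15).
0.926092

We have X ~ Poisson(λ=9.35).

To find P(4 < X ≤ 15), we use:
P(4 < X ≤ 15) = P(X ≤ 15) - P(X ≤ 4)
                 = F(15) - F(4)
                 = 0.970335 - 0.044243
                 = 0.926092

So there's approximately a 92.6% chance that X falls in this range.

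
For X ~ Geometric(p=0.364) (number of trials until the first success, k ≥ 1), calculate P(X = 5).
0.059557

We have X ~ Geometric(p=0.364) (number of trials until the first success, k ≥ 1).

For a Geometric distribution, the PMF gives us the probability of each outcome.

Using the PMF formula:
P(X = 5) = 0.059557

Rounded to 4 decimal places: 0.0596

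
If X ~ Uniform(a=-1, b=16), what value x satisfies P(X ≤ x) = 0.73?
11.4100

We have X ~ Uniform(a=-1, b=16).

We want to find x such that P(X ≤ x) = 0.73.

This is the 73rd percentile, which means 73% of values fall below this point.

Using the inverse CDF (quantile function):
x = F⁻¹(0.73) = 11.4100

Verification: P(X ≤ 11.4100) = 0.73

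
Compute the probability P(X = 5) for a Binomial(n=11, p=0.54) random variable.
0.200982

We have X ~ Binomial(n=11, p=0.54).

For a Binomial distribution, the PMF gives us the probability of each outcome.

Using the PMF formula:
P(X = 5) = 0.200982

Rounded to 4 decimal places: 0.2010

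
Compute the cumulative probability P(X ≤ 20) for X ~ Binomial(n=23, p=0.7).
0.984310

We have X ~ Binomial(n=23, p=0.7).

The CDF gives us P(X ≤ k).

Using the CDF:
P(X ≤ 20) = 0.984310

This means there's approximately a 98.4% chance that X is at most 20.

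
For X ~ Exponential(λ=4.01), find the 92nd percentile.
0.6299

We have X ~ Exponential(λ=4.01).

We want to find x such that P(X ≤ x) = 0.92.

This is the 92nd percentile, which means 92% of values fall below this point.

Using the inverse CDF (quantile function):
x = F⁻¹(0.92) = 0.6299

Verification: P(X ≤ 0.6299) = 0.92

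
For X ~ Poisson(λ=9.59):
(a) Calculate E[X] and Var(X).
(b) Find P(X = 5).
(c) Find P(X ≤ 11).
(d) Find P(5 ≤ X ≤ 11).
(a) E[X] = 9.5900, Var(X) = 9.5900
(b) P(X = 5) = 0.046241
(c) P(X ≤ 11) = 0.742323
(d) P(5 ≤ X ≤ 11) = 0.704288

We have X ~ Poisson(λ=9.59).

(a) Moments:
E[X] = 9.5900
Var(X) = 9.5900
σ = √Var(X) = 3.0968

(b) Point probability using PMF:
P(X = 5) = 0.046241

(c) Cumulative probability using CDF:
P(X ≤ 11) = F(11) = 0.742323

(d) Range probability:
P(5 ≤ X ≤ 11) = P(X ≤ 11) - P(X ≤ 4)
                   = F(11) - F(4)
                   = 0.742323 - 0.038035
                   = 0.704288

This means approximately 70.4% of outcomes fall in the interval [5, 11].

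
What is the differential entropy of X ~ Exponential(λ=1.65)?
0.4992 nats

We have X ~ Exponential(λ=1.65).

The differential entropy measures the uncertainty or information content of the distribution.

For an Exponential distribution with λ=1.65:
h(X) = 0.4992 nats

(In bits, this would be 0.7202 bits.)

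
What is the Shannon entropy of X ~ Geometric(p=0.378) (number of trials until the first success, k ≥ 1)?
1.7542 nats

We have X ~ Geometric(p=0.378) (number of trials until the first success, k ≥ 1).

The Shannon entropy measures the uncertainty or information content of the distribution.

For a Geometric distribution with p=0.378 (number of trials until the first success, k ≥ 1):
H(X) = 1.7542 nats

(In bits, this would be 2.5307 bits.)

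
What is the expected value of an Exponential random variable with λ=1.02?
0.9804

We have X ~ Exponential(λ=1.02).

For an Exponential distribution with λ=1.02:
E[X] = 0.9804

This is the expected (average) value of X.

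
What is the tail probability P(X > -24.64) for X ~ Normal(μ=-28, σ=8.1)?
0.339139

We have X ~ Normal(μ=-28, σ=8.1).

P(X > -24.64) = 1 - P(X ≤ -24.64)
                = 1 - F(-24.64)
                = 1 - 0.660861
                = 0.339139

So there's approximately a 33.9% chance that X exceeds -24.64.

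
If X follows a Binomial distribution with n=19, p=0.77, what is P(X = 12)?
0.074526

We have X ~ Binomial(n=19, p=0.77).

For a Binomial distribution, the PMF gives us the probability of each outcome.

Using the PMF formula:
P(X = 12) = 0.074526

Rounded to 4 decimal places: 0.0745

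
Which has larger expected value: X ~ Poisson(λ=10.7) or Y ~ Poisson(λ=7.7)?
X has larger mean (10.7000 > 7.7000)

Compute the expected value for each distribution:

X ~ Poisson(λ=10.7):
E[X] = 10.7000

Y ~ Poisson(λ=7.7):
E[Y] = 7.7000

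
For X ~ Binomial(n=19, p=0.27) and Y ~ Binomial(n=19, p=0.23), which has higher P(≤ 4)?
Y has higher probability (P(Y ≤ 4) = 0.5480 > P(X ≤ 4) = 0.3871)

Compute P(≤ 4) for each distribution:

X ~ Binomial(n=19, p=0.27):
P(X ≤ 4) = 0.3871

Y ~ Binomial(n=19, p=0.23):
P(Y ≤ 4) = 0.5480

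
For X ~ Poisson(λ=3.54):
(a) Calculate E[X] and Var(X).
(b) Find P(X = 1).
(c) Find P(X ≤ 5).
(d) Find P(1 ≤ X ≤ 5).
(a) E[X] = 3.5400, Var(X) = 3.5400
(b) P(X = 1) = 0.102707
(c) P(X ≤ 5) = 0.852282
(d) P(1 ≤ X ≤ 5) = 0.823268

We have X ~ Poisson(λ=3.54).

(a) Moments:
E[X] = 3.5400
Var(X) = 3.5400
σ = √Var(X) = 1.8815

(b) Point probability using PMF:
P(X = 1) = 0.102707

(c) Cumulative probability using CDF:
P(X ≤ 5) = F(5) = 0.852282

(d) Range probability:
P(1 ≤ X ≤ 5) = P(X ≤ 5) - P(X ≤ 0)
                   = F(5) - F(0)
                   = 0.852282 - 0.029013
                   = 0.823268

This means approximately 82.3% of outcomes fall in the interval [1, 5].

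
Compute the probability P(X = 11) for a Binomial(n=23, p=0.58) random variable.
0.101789

We have X ~ Binomial(n=23, p=0.58).

For a Binomial distribution, the PMF gives us the probability of each outcome.

Using the PMF formula:
P(X = 11) = 0.101789

Rounded to 4 decimal places: 0.1018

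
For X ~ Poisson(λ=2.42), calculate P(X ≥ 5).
0.098393

We have X ~ Poisson(λ=2.42).

For discrete distributions, P(X ≥ 5) = 1 - P(X ≤ 4).

P(X ≤ 4) = 0.901607
P(X ≥ 5) = 1 - 0.901607 = 0.098393

So there's approximately a 9.8% chance that X is at least 5.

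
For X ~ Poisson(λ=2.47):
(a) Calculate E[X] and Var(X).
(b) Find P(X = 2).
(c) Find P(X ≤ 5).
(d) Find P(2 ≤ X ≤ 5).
(a) E[X] = 2.4700, Var(X) = 2.4700
(b) P(X = 2) = 0.258022
(c) P(X ≤ 5) = 0.959953
(d) P(2 ≤ X ≤ 5) = 0.666444

We have X ~ Poisson(λ=2.47).

(a) Moments:
E[X] = 2.4700
Var(X) = 2.4700
σ = √Var(X) = 1.5716

(b) Point probability using PMF:
P(X = 2) = 0.258022

(c) Cumulative probability using CDF:
P(X ≤ 5) = F(5) = 0.959953

(d) Range probability:
P(2 ≤ X ≤ 5) = P(X ≤ 5) - P(X ≤ 1)
                   = F(5) - F(1)
                   = 0.959953 - 0.293509
                   = 0.666444

This means approximately 66.6% of outcomes fall in the interval [2, 5].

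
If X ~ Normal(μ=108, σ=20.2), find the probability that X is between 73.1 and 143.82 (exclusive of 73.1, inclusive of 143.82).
0.919889

We have X ~ Normal(μ=108, σ=20.2).

To find P(73.1 < X ≤ 143.82), we use:
P(73.1 < X ≤ 143.82) = P(X ≤ 143.82) - P(X ≤ 73.1)
                 = F(143.82) - F(73.1)
                 = 0.961908 - 0.042019
                 = 0.919889

So there's approximately a 92.0% chance that X falls in this range.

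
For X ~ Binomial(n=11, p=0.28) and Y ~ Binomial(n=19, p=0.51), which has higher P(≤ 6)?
X has higher probability (P(X ≤ 6) = 0.9854 > P(Y ≤ 6) = 0.0709)

Compute P(≤ 6) for each distribution:

X ~ Binomial(n=11, p=0.28):
P(X ≤ 6) = 0.9854

Y ~ Binomial(n=19, p=0.51):
P(Y ≤ 6) = 0.0709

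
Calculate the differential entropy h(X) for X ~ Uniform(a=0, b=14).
2.6391 nats

We have X ~ Uniform(a=0, b=14).

The differential entropy measures the uncertainty or information content of the distribution.

For a Uniform distribution with a=0, b=14:
h(X) = 2.6391 nats

(In bits, this would be 3.8074 bits.)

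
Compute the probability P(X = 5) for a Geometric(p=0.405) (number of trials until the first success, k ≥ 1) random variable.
0.050760

We have X ~ Geometric(p=0.405) (number of trials until the first success, k ≥ 1).

For a Geometric distribution, the PMF gives us the probability of each outcome.

Using the PMF formula:
P(X = 5) = 0.050760

Rounded to 4 decimal places: 0.0508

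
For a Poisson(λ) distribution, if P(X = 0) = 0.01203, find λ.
λ = 4.4204

For a Poisson(λ) distribution, the PMF at 0 is:
P(X = 0) = λ^0 e^(-λ) / 0! = e^(-λ)

Given P(X = 0) = 0.01203:
e^(-λ) = 0.01203
-λ = ln(0.01203)
λ = -ln(0.01203) = 4.4204

Verification: e^(-4.4204) = 0.01203 ✓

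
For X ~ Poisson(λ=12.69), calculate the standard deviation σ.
3.5623

We have X ~ Poisson(λ=12.69).

For a Poisson distribution with λ=12.69:
σ = √Var(X) = 3.5623

The standard deviation is the square root of the variance.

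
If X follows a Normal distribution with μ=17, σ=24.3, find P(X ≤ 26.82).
0.656936

We have X ~ Normal(μ=17, σ=24.3).

The CDF gives us P(X ≤ k).

Using the CDF:
P(X ≤ 26.82) = 0.656936

This means there's approximately a 65.7% chance that X is at most 26.82.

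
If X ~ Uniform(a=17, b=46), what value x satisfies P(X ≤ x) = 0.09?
19.6100

We have X ~ Uniform(a=17, b=46).

We want to find x such that P(X ≤ x) = 0.09.

This is the 9th percentile, which means 9% of values fall below this point.

Using the inverse CDF (quantile function):
x = F⁻¹(0.09) = 19.6100

Verification: P(X ≤ 19.6100) = 0.09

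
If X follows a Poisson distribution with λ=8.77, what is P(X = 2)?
0.005973

We have X ~ Poisson(λ=8.77).

For a Poisson distribution, the PMF gives us the probability of each outcome.

Using the PMF formula:
P(X = 2) = 0.005973

Rounded to 4 decimal places: 0.0060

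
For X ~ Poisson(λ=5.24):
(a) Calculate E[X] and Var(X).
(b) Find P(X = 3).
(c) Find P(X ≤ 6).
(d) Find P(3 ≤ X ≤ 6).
(a) E[X] = 5.2400, Var(X) = 5.2400
(b) P(X = 3) = 0.127098
(c) P(X ≤ 6) = 0.726316
(d) P(3 ≤ X ≤ 6) = 0.620476

We have X ~ Poisson(λ=5.24).

(a) Moments:
E[X] = 5.2400
Var(X) = 5.2400
σ = √Var(X) = 2.2891

(b) Point probability using PMF:
P(X = 3) = 0.127098

(c) Cumulative probability using CDF:
P(X ≤ 6) = F(6) = 0.726316

(d) Range probability:
P(3 ≤ X ≤ 6) = P(X ≤ 6) - P(X ≤ 2)
                   = F(6) - F(2)
                   = 0.726316 - 0.105840
                   = 0.620476

This means approximately 62.0% of outcomes fall in the interval [3, 6].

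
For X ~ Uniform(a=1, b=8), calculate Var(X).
4.0833

We have X ~ Uniform(a=1, b=8).

For a Uniform distribution with a=1, b=8:
Var(X) = 4.0833

The variance measures the spread of the distribution around the mean.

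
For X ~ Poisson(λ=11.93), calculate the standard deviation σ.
3.4540

We have X ~ Poisson(λ=11.93).

For a Poisson distribution with λ=11.93:
σ = √Var(X) = 3.4540

The standard deviation is the square root of the variance.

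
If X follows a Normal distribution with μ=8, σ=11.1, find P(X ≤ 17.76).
0.810375

We have X ~ Normal(μ=8, σ=11.1).

The CDF gives us P(X ≤ k).

Using the CDF:
P(X ≤ 17.76) = 0.810375

This means there's approximately a 81.0% chance that X is at most 17.76.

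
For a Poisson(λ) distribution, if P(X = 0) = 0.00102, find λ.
λ = 6.8880

For a Poisson(λ) distribution, the PMF at 0 is:
P(X = 0) = λ^0 e^(-λ) / 0! = e^(-λ)

Given P(X = 0) = 0.00102:
e^(-λ) = 0.00102
-λ = ln(0.00102)
λ = -ln(0.00102) = 6.8880

Verification: e^(-6.8880) = 0.00102 ✓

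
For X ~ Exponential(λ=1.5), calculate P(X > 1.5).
0.105399

We have X ~ Exponential(λ=1.5).

P(X > 1.5) = 1 - P(X ≤ 1.5)
                = 1 - F(1.5)
                = 1 - 0.894601
                = 0.105399

So there's approximately a 10.5% chance that X exceeds 1.5.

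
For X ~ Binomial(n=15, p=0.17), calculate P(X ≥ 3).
0.481892

We have X ~ Binomial(n=15, p=0.17).

For discrete distributions, P(X ≥ 3) = 1 - P(X ≤ 2).

P(X ≤ 2) = 0.518108
P(X ≥ 3) = 1 - 0.518108 = 0.481892

So there's approximately a 48.2% chance that X is at least 3.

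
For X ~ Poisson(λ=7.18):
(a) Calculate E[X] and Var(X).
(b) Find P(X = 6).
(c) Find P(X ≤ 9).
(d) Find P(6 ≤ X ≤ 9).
(a) E[X] = 7.1800, Var(X) = 7.1800
(b) P(X = 6) = 0.144937
(c) P(X ≤ 9) = 0.811784
(d) P(6 ≤ X ≤ 9) = 0.533472

We have X ~ Poisson(λ=7.18).

(a) Moments:
E[X] = 7.1800
Var(X) = 7.1800
σ = √Var(X) = 2.6796

(b) Point probability using PMF:
P(X = 6) = 0.144937

(c) Cumulative probability using CDF:
P(X ≤ 9) = F(9) = 0.811784

(d) Range probability:
P(6 ≤ X ≤ 9) = P(X ≤ 9) - P(X ≤ 5)
                   = F(9) - F(5)
                   = 0.811784 - 0.278312
                   = 0.533472

This means approximately 53.3% of outcomes fall in the interval [6, 9].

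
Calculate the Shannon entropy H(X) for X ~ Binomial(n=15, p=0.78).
1.8771 nats

We have X ~ Binomial(n=15, p=0.78).

The Shannon entropy measures the uncertainty or information content of the distribution.

For a Binomial distribution with n=15, p=0.78:
H(X) = 1.8771 nats

(In bits, this would be 2.7081 bits.)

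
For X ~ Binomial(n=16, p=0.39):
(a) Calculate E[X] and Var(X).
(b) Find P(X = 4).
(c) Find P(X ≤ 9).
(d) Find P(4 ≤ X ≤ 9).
(a) E[X] = 6.2400, Var(X) = 3.8064
(b) P(X = 4) = 0.111760
(c) P(X ≤ 9) = 0.950877
(d) P(4 ≤ X ≤ 9) = 0.874937

We have X ~ Binomial(n=16, p=0.39).

(a) Moments:
E[X] = 6.2400
Var(X) = 3.8064
σ = √Var(X) = 1.9510

(b) Point probability using PMF:
P(X = 4) = 0.111760

(c) Cumulative probability using CDF:
P(X ≤ 9) = F(9) = 0.950877

(d) Range probability:
P(4 ≤ X ≤ 9) = P(X ≤ 9) - P(X ≤ 3)
                   = F(9) - F(3)
                   = 0.950877 - 0.075940
                   = 0.874937

This means approximately 87.5% of outcomes fall in the interval [4, 9].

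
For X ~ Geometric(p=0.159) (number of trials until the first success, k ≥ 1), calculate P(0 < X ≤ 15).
0.925537

We have X ~ Geometric(p=0.159) (number of trials until the first success, k ≥ 1).

To find P(0 < X ≤ 15), we use:
P(0 < X ≤ 15) = P(X ≤ 15) - P(X ≤ 0)
                 = F(15) - F(0)
                 = 0.925537 - 0.000000
                 = 0.925537

So there's approximately a 92.6% chance that X falls in this range.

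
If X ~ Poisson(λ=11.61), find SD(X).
3.4073

We have X ~ Poisson(λ=11.61).

For a Poisson distribution with λ=11.61:
σ = √Var(X) = 3.4073

The standard deviation is the square root of the variance.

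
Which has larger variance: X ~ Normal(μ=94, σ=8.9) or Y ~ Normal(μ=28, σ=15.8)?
Y has larger variance (249.6400 > 79.2100)

Compute the variance for each distribution:

X ~ Normal(μ=94, σ=8.9):
Var(X) = 79.2100

Y ~ Normal(μ=28, σ=15.8):
Var(Y) = 249.6400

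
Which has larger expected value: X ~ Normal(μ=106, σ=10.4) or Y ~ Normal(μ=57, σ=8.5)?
X has larger mean (106.0000 > 57.0000)

Compute the expected value for each distribution:

X ~ Normal(μ=106, σ=10.4):
E[X] = 106.0000

Y ~ Normal(μ=57, σ=8.5):
E[Y] = 57.0000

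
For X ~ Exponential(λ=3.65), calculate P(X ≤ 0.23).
0.568074

We have X ~ Exponential(λ=3.65).

The CDF gives us P(X ≤ k).

Using the CDF:
P(X ≤ 0.23) = 0.568074

This means there's approximately a 56.8% chance that X is at most 0.23.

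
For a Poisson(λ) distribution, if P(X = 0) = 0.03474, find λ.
λ = 3.3599

For a Poisson(λ) distribution, the PMF at 0 is:
P(X = 0) = λ^0 e^(-λ) / 0! = e^(-λ)

Given P(X = 0) = 0.03474:
e^(-λ) = 0.03474
-λ = ln(0.03474)
λ = -ln(0.03474) = 3.3599

Verification: e^(-3.3599) = 0.03474 ✓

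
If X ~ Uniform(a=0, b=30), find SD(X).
8.6603

We have X ~ Uniform(a=0, b=30).

For a Uniform distribution with a=0, b=30:
σ = √Var(X) = 8.6603

The standard deviation is the square root of the variance.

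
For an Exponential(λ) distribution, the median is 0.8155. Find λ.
λ = 0.8500

For X ~ Exponential(λ), the CDF is F(x) = 1 - e^(-λx).
The median m satisfies F(m) = 0.5:
1 - e^(-λm) = 0.5
e^(-λm) = 0.5
λm = ln(2)
m = ln(2) / λ

Given m = 0.8155:
λ = ln(2) / 0.8155 = 0.693147 / 0.8155 = 0.8500

Verification: ln(2) / 0.8500 = 0.8155 ✓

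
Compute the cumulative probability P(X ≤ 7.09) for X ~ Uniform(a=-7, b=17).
0.587083

We have X ~ Uniform(a=-7, b=17).

The CDF gives us P(X ≤ k).

Using the CDF:
P(X ≤ 7.09) = 0.587083

This means there's approximately a 58.7% chance that X is at most 7.09.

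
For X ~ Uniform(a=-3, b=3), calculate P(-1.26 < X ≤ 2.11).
0.561667

We have X ~ Uniform(a=-3, b=3).

To find P(-1.26 < X ≤ 2.11), we use:
P(-1.26 < X ≤ 2.11) = P(X ≤ 2.11) - P(X ≤ -1.26)
                 = F(2.11) - F(-1.26)
                 = 0.851667 - 0.290000
                 = 0.561667

So there's approximately a 56.2% chance that X falls in this range.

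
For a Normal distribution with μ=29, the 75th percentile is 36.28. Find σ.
σ = 10.7933

For X ~ Normal(μ, σ), the p-th percentile satisfies x = μ + z_p × σ,
where z_p = Φ⁻¹(p) is the standard normal quantile.

Step 1: z_{0.75} = Φ⁻¹(0.75) = 0.6745

Step 2: Solve for σ:
36.28 = 29 + 0.6745 × σ
σ = (36.28 - 29) / 0.6745
σ = 7.28 / 0.6745
σ = 10.7933

Verification: μ + z × σ = 29 + 0.6745 × 10.7933 = 36.28 ✓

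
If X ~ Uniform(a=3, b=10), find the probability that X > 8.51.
0.212857

We have X ~ Uniform(a=3, b=10).

P(X > 8.51) = 1 - P(X ≤ 8.51)
                = 1 - F(8.51)
                = 1 - 0.787143
                = 0.212857

So there's approximately a 21.3% chance that X exceeds 8.51.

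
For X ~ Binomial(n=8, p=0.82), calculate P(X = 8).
0.204414

We have X ~ Binomial(n=8, p=0.82).

For a Binomial distribution, the PMF gives us the probability of each outcome.

Using the PMF formula:
P(X = 8) = 0.204414

Rounded to 4 decimal places: 0.2044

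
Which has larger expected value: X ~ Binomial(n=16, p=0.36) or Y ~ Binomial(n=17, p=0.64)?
Y has larger mean (10.8800 > 5.7600)

Compute the expected value for each distribution:

X ~ Binomial(n=16, p=0.36):
E[X] = 5.7600

Y ~ Binomial(n=17, p=0.64):
E[Y] = 10.8800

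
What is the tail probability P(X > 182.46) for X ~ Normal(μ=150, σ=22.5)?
0.074557

We have X ~ Normal(μ=150, σ=22.5).

P(X > 182.46) = 1 - P(X ≤ 182.46)
                = 1 - F(182.46)
                = 1 - 0.925443
                = 0.074557

So there's approximately a 7.5% chance that X exceeds 182.46.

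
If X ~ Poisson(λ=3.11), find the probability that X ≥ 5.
0.203547

We have X ~ Poisson(λ=3.11).

For discrete distributions, P(X ≥ 5) = 1 - P(X ≤ 4).

P(X ≤ 4) = 0.796453
P(X ≥ 5) = 1 - 0.796453 = 0.203547

So there's approximately a 20.4% chance that X is at least 5.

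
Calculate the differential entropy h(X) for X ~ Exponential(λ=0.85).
1.1625 nats

We have X ~ Exponential(λ=0.85).

The differential entropy measures the uncertainty or information content of the distribution.

For an Exponential distribution with λ=0.85:
h(X) = 1.1625 nats

(In bits, this would be 1.6772 bits.)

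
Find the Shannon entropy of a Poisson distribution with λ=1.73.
1.6218 nats

We have X ~ Poisson(λ=1.73).

The Shannon entropy measures the uncertainty or information content of the distribution.

For a Poisson distribution with λ=1.73:
H(X) = 1.6218 nats

(In bits, this would be 2.3398 bits.)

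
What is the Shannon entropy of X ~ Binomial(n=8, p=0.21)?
1.5223 nats

We have X ~ Binomial(n=8, p=0.21).

The Shannon entropy measures the uncertainty or information content of the distribution.

For a Binomial distribution with n=8, p=0.21:
H(X) = 1.5223 nats

(In bits, this would be 2.1962 bits.)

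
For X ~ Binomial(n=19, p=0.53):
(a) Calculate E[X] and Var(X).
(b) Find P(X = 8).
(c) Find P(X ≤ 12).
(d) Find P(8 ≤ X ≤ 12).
(a) E[X] = 10.0700, Var(X) = 4.7329
(b) P(X = 8) = 0.116333
(c) P(X ≤ 12) = 0.868440
(d) P(8 ≤ X ≤ 12) = 0.749695

We have X ~ Binomial(n=19, p=0.53).

(a) Moments:
E[X] = 10.0700
Var(X) = 4.7329
σ = √Var(X) = 2.1755

(b) Point probability using PMF:
P(X = 8) = 0.116333

(c) Cumulative probability using CDF:
P(X ≤ 12) = F(12) = 0.868440

(d) Range probability:
P(8 ≤ X ≤ 12) = P(X ≤ 12) - P(X ≤ 7)
                   = F(12) - F(7)
                   = 0.868440 - 0.118745
                   = 0.749695

This means approximately 75.0% of outcomes fall in the interval [8, 12].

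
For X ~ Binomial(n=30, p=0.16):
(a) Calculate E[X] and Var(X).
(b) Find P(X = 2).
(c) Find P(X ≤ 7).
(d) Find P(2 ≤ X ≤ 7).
(a) E[X] = 4.8000, Var(X) = 4.0320
(b) P(X = 2) = 0.084440
(c) P(X ≤ 7) = 0.905457
(d) P(2 ≤ X ≤ 7) = 0.869534

We have X ~ Binomial(n=30, p=0.16).

(a) Moments:
E[X] = 4.8000
Var(X) = 4.0320
σ = √Var(X) = 2.0080

(b) Point probability using PMF:
P(X = 2) = 0.084440

(c) Cumulative probability using CDF:
P(X ≤ 7) = F(7) = 0.905457

(d) Range probability:
P(2 ≤ X ≤ 7) = P(X ≤ 7) - P(X ≤ 1)
                   = F(7) - F(1)
                   = 0.905457 - 0.035923
                   = 0.869534

This means approximately 87.0% of outcomes fall in the interval [2, 7].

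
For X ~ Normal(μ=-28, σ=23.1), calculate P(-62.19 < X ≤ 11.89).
0.888477

We have X ~ Normal(μ=-28, σ=23.1).

To find P(-62.19 < X ≤ 11.89), we use:
P(-62.19 < X ≤ 11.89) = P(X ≤ 11.89) - P(X ≤ -62.19)
                 = F(11.89) - F(-62.19)
                 = 0.957902 - 0.069425
                 = 0.888477

So there's approximately a 88.8% chance that X falls in this range.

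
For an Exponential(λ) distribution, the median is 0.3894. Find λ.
λ = 1.7800

For X ~ Exponential(λ), the CDF is F(x) = 1 - e^(-λx).
The median m satisfies F(m) = 0.5:
1 - e^(-λm) = 0.5
e^(-λm) = 0.5
λm = ln(2)
m = ln(2) / λ

Given m = 0.3894:
λ = ln(2) / 0.3894 = 0.693147 / 0.3894 = 1.7800

Verification: ln(2) / 1.7800 = 0.3894 ✓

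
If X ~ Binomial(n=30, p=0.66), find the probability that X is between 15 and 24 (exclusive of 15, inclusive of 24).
0.918578

We have X ~ Binomial(n=30, p=0.66).

To find P(15 < X ≤ 24), we use:
P(15 < X ≤ 24) = P(X ≤ 24) - P(X ≤ 15)
                 = F(24) - F(15)
                 = 0.969960 - 0.051382
                 = 0.918578

So there's approximately a 91.9% chance that X falls in this range.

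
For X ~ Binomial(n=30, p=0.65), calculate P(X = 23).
0.065196

We have X ~ Binomial(n=30, p=0.65).

For a Binomial distribution, the PMF gives us the probability of each outcome.

Using the PMF formula:
P(X = 23) = 0.065196

Rounded to 4 decimal places: 0.0652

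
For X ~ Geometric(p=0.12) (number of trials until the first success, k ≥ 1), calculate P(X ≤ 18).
0.899841

We have X ~ Geometric(p=0.12) (number of trials until the first success, k ≥ 1).

The CDF gives us P(X ≤ k).

Using the CDF:
P(X ≤ 18) = 0.899841

This means there's approximately a 90.0% chance that X is at most 18.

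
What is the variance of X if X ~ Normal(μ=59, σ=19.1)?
364.8100

We have X ~ Normal(μ=59, σ=19.1).

For a Normal distribution with μ=59, σ=19.1:
Var(X) = 364.8100

The variance measures the spread of the distribution around the mean.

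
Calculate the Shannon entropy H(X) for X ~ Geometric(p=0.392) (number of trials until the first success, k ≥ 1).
1.7083 nats

We have X ~ Geometric(p=0.392) (number of trials until the first success, k ≥ 1).

The Shannon entropy measures the uncertainty or information content of the distribution.

For a Geometric distribution with p=0.392 (number of trials until the first success, k ≥ 1):
H(X) = 1.7083 nats

(In bits, this would be 2.4645 bits.)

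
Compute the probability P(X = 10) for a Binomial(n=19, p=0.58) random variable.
0.161842

We have X ~ Binomial(n=19, p=0.58).

For a Binomial distribution, the PMF gives us the probability of each outcome.

Using the PMF formula:
P(X = 10) = 0.161842

Rounded to 4 decimal places: 0.1618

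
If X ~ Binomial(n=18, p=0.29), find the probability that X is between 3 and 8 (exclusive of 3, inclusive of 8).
0.763118

We have X ~ Binomial(n=18, p=0.29).

To find P(3 < X ≤ 8), we use:
P(3 < X ≤ 8) = P(X ≤ 8) - P(X ≤ 3)
                 = F(8) - F(3)
                 = 0.951216 - 0.188098
                 = 0.763118

So there's approximately a 76.3% chance that X falls in this range.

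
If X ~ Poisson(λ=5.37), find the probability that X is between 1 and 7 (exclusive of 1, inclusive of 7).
0.795595

We have X ~ Poisson(λ=5.37).

To find P(1 < X ≤ 7), we use:
P(1 < X ≤ 7) = P(X ≤ 7) - P(X ≤ 1)
                 = F(7) - F(1)
                 = 0.825242 - 0.029647
                 = 0.795595

So there's approximately a 79.6% chance that X falls in this range.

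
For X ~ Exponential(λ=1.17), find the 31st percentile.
0.3171

We have X ~ Exponential(λ=1.17).

We want to find x such that P(X ≤ x) = 0.31.

This is the 31st percentile, which means 31% of values fall below this point.

Using the inverse CDF (quantile function):
x = F⁻¹(0.31) = 0.3171

Verification: P(X ≤ 0.3171) = 0.31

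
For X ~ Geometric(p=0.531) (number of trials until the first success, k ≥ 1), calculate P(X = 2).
0.249039

We have X ~ Geometric(p=0.531) (number of trials until the first success, k ≥ 1).

For a Geometric distribution, the PMF gives us the probability of each outcome.

Using the PMF formula:
P(X = 2) = 0.249039

Rounded to 4 decimal places: 0.2490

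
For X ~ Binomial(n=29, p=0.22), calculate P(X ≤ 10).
0.961949

We have X ~ Binomial(n=29, p=0.22).

The CDF gives us P(X ≤ k).

Using the CDF:
P(X ≤ 10) = 0.961949

This means there's approximately a 96.2% chance that X is at most 10.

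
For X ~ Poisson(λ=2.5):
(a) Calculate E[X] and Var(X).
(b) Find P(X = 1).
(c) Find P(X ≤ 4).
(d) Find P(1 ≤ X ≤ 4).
(a) E[X] = 2.5000, Var(X) = 2.5000
(b) P(X = 1) = 0.205212
(c) P(X ≤ 4) = 0.891178
(d) P(1 ≤ X ≤ 4) = 0.809093

We have X ~ Poisson(λ=2.5).

(a) Moments:
E[X] = 2.5000
Var(X) = 2.5000
σ = √Var(X) = 1.5811

(b) Point probability using PMF:
P(X = 1) = 0.205212

(c) Cumulative probability using CDF:
P(X ≤ 4) = F(4) = 0.891178

(d) Range probability:
P(1 ≤ X ≤ 4) = P(X ≤ 4) - P(X ≤ 0)
                   = F(4) - F(0)
                   = 0.891178 - 0.082085
                   = 0.809093

This means approximately 80.9% of outcomes fall in the interval [1, 4].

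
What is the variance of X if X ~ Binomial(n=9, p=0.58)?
2.1924

We have X ~ Binomial(n=9, p=0.58).

For a Binomial distribution with n=9, p=0.58:
Var(X) = 2.1924

The variance measures the spread of the distribution around the mean.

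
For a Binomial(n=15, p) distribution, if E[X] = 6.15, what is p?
p = 0.41

For a Binomial(n, p) distribution:
E[X] = n × p

Given n = 15 and E[X] = 6.15:
6.15 = 15 × p
p = 6.15 / 15 = 0.41

Verification: Binomial(15, 0.41) has E[X] = 6.15 ✓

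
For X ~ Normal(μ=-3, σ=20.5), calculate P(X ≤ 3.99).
0.633439

We have X ~ Normal(μ=-3, σ=20.5).

The CDF gives us P(X ≤ k).

Using the CDF:
P(X ≤ 3.99) = 0.633439

This means there's approximately a 63.3% chance that X is at most 3.99.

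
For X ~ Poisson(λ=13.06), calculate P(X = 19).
0.027922

We have X ~ Poisson(λ=13.06).

For a Poisson distribution, the PMF gives us the probability of each outcome.

Using the PMF formula:
P(X = 19) = 0.027922

Rounded to 4 decimal places: 0.0279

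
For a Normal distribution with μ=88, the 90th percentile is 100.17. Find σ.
σ = 9.4963

For X ~ Normal(μ, σ), the p-th percentile satisfies x = μ + z_p × σ,
where z_p = Φ⁻¹(p) is the standard normal quantile.

Step 1: z_{0.9} = Φ⁻¹(0.9) = 1.2816

Step 2: Solve for σ:
100.17 = 88 + 1.2816 × σ
σ = (100.17 - 88) / 1.2816
σ = 12.17 / 1.2816
σ = 9.4963

Verification: μ + z × σ = 88 + 1.2816 × 9.4963 = 100.17 ✓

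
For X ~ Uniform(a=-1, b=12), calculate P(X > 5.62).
0.490769

We have X ~ Uniform(a=-1, b=12).

P(X > 5.62) = 1 - P(X ≤ 5.62)
                = 1 - F(5.62)
                = 1 - 0.509231
                = 0.490769

So there's approximately a 49.1% chance that X exceeds 5.62.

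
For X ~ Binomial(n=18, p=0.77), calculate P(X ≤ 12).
0.216772

We have X ~ Binomial(n=18, p=0.77).

The CDF gives us P(X ≤ k).

Using the CDF:
P(X ≤ 12) = 0.216772

This means there's approximately a 21.7% chance that X is at most 12.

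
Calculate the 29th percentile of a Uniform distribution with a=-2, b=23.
5.2500

We have X ~ Uniform(a=-2, b=23).

We want to find x such that P(X ≤ x) = 0.29.

This is the 29th percentile, which means 29% of values fall below this point.

Using the inverse CDF (quantile function):
x = F⁻¹(0.29) = 5.2500

Verification: P(X ≤ 5.2500) = 0.29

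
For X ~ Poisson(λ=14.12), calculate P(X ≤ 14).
0.557720

We have X ~ Poisson(λ=14.12).

The CDF gives us P(X ≤ k).

Using the CDF:
P(X ≤ 14) = 0.557720

This means there's approximately a 55.8% chance that X is at most 14.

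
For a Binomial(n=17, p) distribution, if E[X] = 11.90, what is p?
p = 0.7

For a Binomial(n, p) distribution:
E[X] = n × p

Given n = 17 and E[X] = 11.90:
11.90 = 17 × p
p = 11.90 / 17 = 0.7

Verification: Binomial(17, 0.7) has E[X] = 11.90 ✓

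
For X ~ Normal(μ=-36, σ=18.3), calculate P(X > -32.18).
0.417324

We have X ~ Normal(μ=-36, σ=18.3).

P(X > -32.18) = 1 - P(X ≤ -32.18)
                = 1 - F(-32.18)
                = 1 - 0.582676
                = 0.417324

So there's approximately a 41.7% chance that X exceeds -32.18.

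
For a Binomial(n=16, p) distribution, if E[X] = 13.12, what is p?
p = 0.82

For a Binomial(n, p) distribution:
E[X] = n × p

Given n = 16 and E[X] = 13.12:
13.12 = 16 × p
p = 13.12 / 16 = 0.82

Verification: Binomial(16, 0.82) has E[X] = 13.12 ✓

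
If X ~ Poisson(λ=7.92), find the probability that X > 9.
0.273501

We have X ~ Poisson(λ=7.92).

P(X > 9) = 1 - P(X ≤ 9)
                = 1 - F(9)
                = 1 - 0.726499
                = 0.273501

So there's approximately a 27.4% chance that X exceeds 9.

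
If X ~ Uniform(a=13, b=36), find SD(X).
6.6395

We have X ~ Uniform(a=13, b=36).

For a Uniform distribution with a=13, b=36:
σ = √Var(X) = 6.6395

The standard deviation is the square root of the variance.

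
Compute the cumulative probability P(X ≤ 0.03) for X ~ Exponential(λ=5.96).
0.163727

We have X ~ Exponential(λ=5.96).

The CDF gives us P(X ≤ k).

Using the CDF:
P(X ≤ 0.03) = 0.163727

This means there's approximately a 16.4% chance that X is at most 0.03.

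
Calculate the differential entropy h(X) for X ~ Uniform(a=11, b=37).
3.2581 nats

We have X ~ Uniform(a=11, b=37).

The differential entropy measures the uncertainty or information content of the distribution.

For a Uniform distribution with a=11, b=37:
h(X) = 3.2581 nats

(In bits, this would be 4.7004 bits.)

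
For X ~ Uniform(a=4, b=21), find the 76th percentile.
16.9200

We have X ~ Uniform(a=4, b=21).

We want to find x such that P(X ≤ x) = 0.76.

This is the 76th percentile, which means 76% of values fall below this point.

Using the inverse CDF (quantile function):
x = F⁻¹(0.76) = 16.9200

Verification: P(X ≤ 16.9200) = 0.76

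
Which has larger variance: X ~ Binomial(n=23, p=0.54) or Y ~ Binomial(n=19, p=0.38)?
X has larger variance (5.7132 > 4.4764)

Compute the variance for each distribution:

X ~ Binomial(n=23, p=0.54):
Var(X) = 5.7132

Y ~ Binomial(n=19, p=0.38):
Var(Y) = 4.4764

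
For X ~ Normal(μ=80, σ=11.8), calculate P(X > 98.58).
0.057677

We have X ~ Normal(μ=80, σ=11.8).

P(X > 98.58) = 1 - P(X ≤ 98.58)
                = 1 - F(98.58)
                = 1 - 0.942323
                = 0.057677

So there's approximately a 5.8% chance that X exceeds 98.58.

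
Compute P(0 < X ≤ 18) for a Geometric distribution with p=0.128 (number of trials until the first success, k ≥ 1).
0.915024

We have X ~ Geometric(p=0.128) (number of trials until the first success, k ≥ 1).

To find P(0 < X ≤ 18), we use:
P(0 < X ≤ 18) = P(X ≤ 18) - P(X ≤ 0)
                 = F(18) - F(0)
                 = 0.915024 - 0.000000
                 = 0.915024

So there's approximately a 91.5% chance that X falls in this range.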